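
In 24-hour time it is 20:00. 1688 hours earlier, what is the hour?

1688 mod 24 = 8 (since 70·24 = 1680).
(20 − 8) mod 24 = 12.

12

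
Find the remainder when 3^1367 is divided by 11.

By repeated squaring mod 11: 3^1≡3, 3^2≡9, 3^4≡4, 3^8≡5, 3^16≡3, 3^32≡9, 3^64≡4, 3^128≡5, 3^256≡3, 3^512≡9, 3^1024≡4.
Since 1367 = 1 + 2 + 4 + 16 + 64 + 256 + 1024 in binary, 3^1367 ≡ 3·9·4·3·4·3·4 ≡ 9 (mod 11).

9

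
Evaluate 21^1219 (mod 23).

By repeated squaring mod 23: 21^1≡21, 21^2≡4, 21^4≡16, 21^8≡3, 21^16≡9, 21^32≡12, 21^64≡6, 21^128≡13, 21^256≡8, 21^512≡18, 21^1024≡2.
Since 1219 = 1 + 2 + 64 + 128 + 1024 in binary, 21^1219 ≡ 21·4·6·13·2 ≡ 17 (mod 23).

17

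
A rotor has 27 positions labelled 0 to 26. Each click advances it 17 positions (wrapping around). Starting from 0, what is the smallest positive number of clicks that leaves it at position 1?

8

27 = 1·17 + 10
17 = 1·10 + 7
10 = 1·7 + 3
7 = 2·3 + 1
3 = 3·1 + 0
Back-substituting gives 17·8 ≡ 1 (mod 27).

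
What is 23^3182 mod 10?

9

Powers of 3 mod 10 repeat with period 4: 3, 9, 7, 1.
3182 leaves remainder 2 on division by 4, so 23^3182 ends in 9.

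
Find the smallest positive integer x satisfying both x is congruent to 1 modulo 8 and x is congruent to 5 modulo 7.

x ≡ 5 (mod 7) gives x ∈ {5, 12, 19, 26, 33}.
The first of these with x mod 8 = 1 is 33.

33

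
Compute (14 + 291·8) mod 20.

291·8 = 2328.
Dividing 2328 by 20 gives quotient 116 and remainder 8.
(14 + 8) mod 20 = 2.

2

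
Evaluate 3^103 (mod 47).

4

By repeated squaring mod 47: 3^1≡3, 3^2≡9, 3^4≡34, 3^8≡28, 3^16≡32, 3^32≡37, 3^64≡6.
Since 103 = 1 + 2 + 4 + 32 + 64 in binary, 3^103 ≡ 3·9·34·37·6 ≡ 4 (mod 47).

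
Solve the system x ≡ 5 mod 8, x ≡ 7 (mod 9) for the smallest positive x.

Since 9·1 ≡ 1 (mod 8), take x = 7 + 9·((5−7)·1 mod 8) = 7 + 9·6 = 61.
Check: 61 mod 8 = 5, 61 mod 9 = 7.

61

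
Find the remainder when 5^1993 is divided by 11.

Square-and-reduce mod 11: 5^1≡5, 5^2≡3, 5^4≡9, 5^8≡4, 5^16≡5, 5^32≡3, 5^64≡9, 5^128≡4, 5^256≡5, 5^512≡3, 5^1024≡9.
1993 = 1 + 8 + 64 + 128 + 256 + 512 + 1024, so 5^1993 ≡ 5·4·9·4·5·3·9 ≡ 4 (mod 11).

4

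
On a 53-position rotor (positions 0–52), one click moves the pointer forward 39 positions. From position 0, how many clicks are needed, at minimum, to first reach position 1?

34

53 = 1·39 + 14
39 = 2·14 + 11
14 = 1·11 + 3
11 = 3·3 + 2
3 = 1·2 + 1
2 = 2·1 + 0
Back-substituting gives 39·34 ≡ 1 (mod 53).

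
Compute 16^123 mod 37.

10

By repeated squaring mod 37: 16^1≡16, 16^2≡34, 16^4≡9, 16^8≡7, 16^16≡12, 16^32≡33, 16^64≡16.
Since 123 = 1 + 2 + 8 + 16 + 32 + 64 in binary, 16^123 ≡ 16·34·7·12·33·16 ≡ 10 (mod 37).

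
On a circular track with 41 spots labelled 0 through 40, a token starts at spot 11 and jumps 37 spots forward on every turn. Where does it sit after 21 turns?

9

21·37 = 777.
777 − 18·41 = 39, so 777 ≡ 39 (mod 41).
(11 + 39) mod 41 = 9.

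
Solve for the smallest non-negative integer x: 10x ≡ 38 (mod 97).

The inverse of 10 mod 97 is 68 (since 10·68 = 680 ≡ 1).
So x ≡ 68·38 = 2584 ≡ 62 (mod 97).

62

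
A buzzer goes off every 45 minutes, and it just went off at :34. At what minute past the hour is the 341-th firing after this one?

341·45 = 15345.
15345 mod 60 = 45 (since 255·60 = 15300).
(34 + 45) mod 60 = 19.

19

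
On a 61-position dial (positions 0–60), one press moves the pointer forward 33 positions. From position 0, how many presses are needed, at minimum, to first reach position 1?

37

33·37 = 1221 = 20·61 + 1, so 33⁻¹ ≡ 37 (mod 61).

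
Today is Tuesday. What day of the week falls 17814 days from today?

Monday

17814 = 2544·7 + 6, so 17814 mod 7 = 6.
Tuesday + 6 days → Monday.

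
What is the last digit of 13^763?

7

Powers of 3 mod 10 repeat with period 4: 3, 9, 7, 1.
763 mod 4 = 3, so the last digit matches 3^3 = 7.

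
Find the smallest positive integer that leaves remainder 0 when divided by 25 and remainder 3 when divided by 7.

x ≡ 3 (mod 7) gives x ∈ {3, 10, 17, 24, 31, 38, 45, 52, …}.
The first of these with x mod 25 = 0 is 150.

150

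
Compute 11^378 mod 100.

By repeated squaring mod 100: 11^1≡11, 11^2≡21, 11^4≡41, 11^8≡81, 11^16≡61, 11^32≡21, 11^64≡41, 11^128≡81, 11^256≡61.
Since 378 = 2 + 8 + 16 + 32 + 64 + 256 in binary, 11^378 ≡ 21·81·61·21·41·61 ≡ 81 (mod 100).

81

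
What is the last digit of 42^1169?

Powers of 2 mod 10 repeat with period 4: 2, 4, 8, 6.
1169 mod 4 = 1, so the last digit matches 2^1 = 2.

2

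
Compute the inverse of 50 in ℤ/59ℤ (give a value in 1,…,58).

13

50·13 = 650 = 11·59 + 1, so 50⁻¹ ≡ 13 (mod 59).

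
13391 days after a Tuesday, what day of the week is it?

13391 − 1913·7 = 0, so 13391 ≡ 0 (mod 7).
Tuesday + 0 days → Tuesday.

Tuesday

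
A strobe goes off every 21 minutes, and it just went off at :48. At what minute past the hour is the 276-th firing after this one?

24

276·21 = 5796.
5796 = 96·60 + 36, so 5796 mod 60 = 36.
(48 + 36) mod 60 = 24.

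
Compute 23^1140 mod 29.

Successive squares of 23 mod 29: 23^1≡23, 23^2≡7, 23^4≡20, 23^8≡23, 23^16≡7, 23^32≡20, 23^64≡23, 23^128≡7, 23^256≡20, 23^512≡23, 23^1024≡7.
Since 1140 = 4 + 16 + 32 + 64 + 1024 in binary, 23^1140 ≡ 20·7·20·23·7 ≡ 24 (mod 29).

24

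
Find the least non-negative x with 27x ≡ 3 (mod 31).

The inverse of 27 mod 31 is 23 (since 27·23 = 621 ≡ 1).
Multiplying both sides by 23: x ≡ 23·3 = 69 ≡ 7 (mod 31).

7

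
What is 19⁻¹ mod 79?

19·25 = 475 = 6·79 + 1, so 19⁻¹ ≡ 25 (mod 79).

25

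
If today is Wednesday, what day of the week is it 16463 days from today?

Tuesday

16463 mod 7 = 6 (since 2351·7 = 16457).
Wednesday + 6 days → Tuesday.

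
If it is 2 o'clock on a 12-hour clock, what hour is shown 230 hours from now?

Dividing 230 by 12 gives quotient 19 and remainder 2.
2 + 2 → 4 on a 12-hour dial.

4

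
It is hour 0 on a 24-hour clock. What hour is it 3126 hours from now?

3126 mod 24 = 6 (since 130·24 = 3120).
(0 + 6) mod 24 = 6.

6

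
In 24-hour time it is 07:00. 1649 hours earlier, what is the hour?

1649 − 68·24 = 17, so 1649 ≡ 17 (mod 24).
(7 − 17) mod 24 = 14.

14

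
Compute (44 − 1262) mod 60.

42

1262 = 21·60 + 2, so 1262 mod 60 = 2.
(44 − 2) mod 60 = 42.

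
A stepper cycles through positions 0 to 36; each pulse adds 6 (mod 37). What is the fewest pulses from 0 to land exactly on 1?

6·31 = 186 = 5·37 + 1, so 6⁻¹ ≡ 31 (mod 37).

31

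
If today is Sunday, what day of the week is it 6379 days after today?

Tuesday

6379 = 911·7 + 2, so 6379 mod 7 = 2.
Sunday + 2 days → Tuesday.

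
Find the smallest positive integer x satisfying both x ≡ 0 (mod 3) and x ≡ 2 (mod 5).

x ≡ 0 (mod 3) gives x ∈ {0, 3, 6, 9, 12}.
The first of these with x mod 5 = 2 is 12.

12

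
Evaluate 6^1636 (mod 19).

Successive squares of 6 mod 19: 6^1≡6, 6^2≡17, 6^4≡4, 6^8≡16, 6^16≡9, 6^32≡5, 6^64≡6, 6^128≡17, 6^256≡4, 6^512≡16, 6^1024≡9.
Since 1636 = 4 + 32 + 64 + 512 + 1024 in binary, 6^1636 ≡ 4·5·6·16·9 ≡ 9 (mod 19).

9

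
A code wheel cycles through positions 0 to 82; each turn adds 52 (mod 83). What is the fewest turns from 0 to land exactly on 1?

83 = 1·52 + 31
52 = 1·31 + 21
31 = 1·21 + 10
21 = 2·10 + 1
10 = 10·1 + 0
Back-substituting gives 52·8 ≡ 1 (mod 83).

8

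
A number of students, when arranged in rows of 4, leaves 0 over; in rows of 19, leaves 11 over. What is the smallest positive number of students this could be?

x ≡ 0 (mod 4) gives x ∈ {0, 4, 8, 12, 16, 20, 24, 28, …}.
The first of these with x mod 19 = 11 is 68.

68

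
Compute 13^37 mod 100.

By repeated squaring mod 100: 13^1≡13, 13^2≡69, 13^4≡61, 13^8≡21, 13^16≡41, 13^32≡81.
37 = 1 + 4 + 32, so 13^37 ≡ 13·61·81 ≡ 33 (mod 100).

33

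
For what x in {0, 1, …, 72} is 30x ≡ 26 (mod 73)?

69

30⁻¹ ≡ 56 (mod 73) because 30·56 = 1680 = 23·73 + 1.
Multiplying both sides by 56: x ≡ 56·26 = 1456 ≡ 69 (mod 73).
Check: 30·69 = 2070 = 28·73 + 26.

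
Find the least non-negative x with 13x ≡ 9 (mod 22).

The inverse of 13 mod 22 is 17 (since 13·17 = 221 ≡ 1).
So x ≡ 17·9 = 153 ≡ 21 (mod 22).
Check: 13·21 = 273 = 12·22 + 9.

21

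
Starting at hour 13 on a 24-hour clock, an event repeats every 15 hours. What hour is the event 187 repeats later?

187·15 = 2805.
2805 mod 24 = 21 (since 116·24 = 2784).
(13 + 21) mod 24 = 10.

10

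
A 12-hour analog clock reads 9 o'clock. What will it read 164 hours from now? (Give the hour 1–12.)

164 = 13·12 + 8, so 164 mod 12 = 8.
9 + 8 → 5 on a 12-hour dial.

5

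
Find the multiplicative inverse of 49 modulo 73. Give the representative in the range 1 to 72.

3

49·3 = 147 = 2·73 + 1, so 49⁻¹ ≡ 3 (mod 73).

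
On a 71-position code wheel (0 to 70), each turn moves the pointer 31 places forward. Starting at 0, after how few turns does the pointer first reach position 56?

The inverse of 31 mod 71 is 55 (since 31·55 = 1705 ≡ 1).
So x ≡ 55·56 = 3080 ≡ 27 (mod 71).

27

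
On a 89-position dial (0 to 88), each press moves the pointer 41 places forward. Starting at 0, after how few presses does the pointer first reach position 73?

30

41⁻¹ ≡ 76 (mod 89) because 41·76 = 3116 = 35·89 + 1.
Multiplying both sides by 76: x ≡ 76·73 = 5548 ≡ 30 (mod 89).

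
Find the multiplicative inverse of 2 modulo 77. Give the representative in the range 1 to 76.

77 = 38·2 + 1
2 = 2·1 + 0
Back-substituting gives 2·39 ≡ 1 (mod 77).

39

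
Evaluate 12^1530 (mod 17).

9

Successive squares of 12 mod 17: 12^1≡12, 12^2≡8, 12^4≡13, 12^8≡16, 12^16≡1, 12^32≡1, 12^64≡1, 12^128≡1, 12^256≡1, 12^512≡1, 12^1024≡1.
Since 1530 = 2 + 8 + 16 + 32 + 64 + 128 + 256 + 1024 in binary, 12^1530 ≡ 8·16·1·1·1·1·1·1 ≡ 9 (mod 17).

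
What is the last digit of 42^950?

4

The units digit of 42^n cycles with period 4: 2, 4, 8, 6, …
950 mod 4 = 2, so the last digit matches 2^2 = 4.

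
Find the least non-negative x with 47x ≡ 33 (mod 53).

21

47⁻¹ ≡ 44 (mod 53) because 47·44 = 2068 = 39·53 + 1.
So x ≡ 44·33 = 1452 ≡ 21 (mod 53).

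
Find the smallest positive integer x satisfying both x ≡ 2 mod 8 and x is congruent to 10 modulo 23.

10

Since 23·7 ≡ 1 (mod 8), take x = 10 + 23·((2−10)·7 mod 8) = 10 + 23·0 = 10.
Check: 10 mod 8 = 2, 10 mod 23 = 10.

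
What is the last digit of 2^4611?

Last digits of 2^n: 2, 4, 8, 6 (period 4).
4611 leaves remainder 3 on division by 4, so 2^4611 ends in 8.

8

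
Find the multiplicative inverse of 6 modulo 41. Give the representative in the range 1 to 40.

6·7 = 42 = 1·41 + 1, so 6⁻¹ ≡ 7 (mod 41).

7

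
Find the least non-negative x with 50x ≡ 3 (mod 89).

50⁻¹ ≡ 73 (mod 89) because 50·73 = 3650 = 41·89 + 1.
So x ≡ 73·3 = 219 ≡ 41 (mod 89).

41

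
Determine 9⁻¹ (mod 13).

3

13 = 1·9 + 4
9 = 2·4 + 1
4 = 4·1 + 0
Back-substituting gives 9·3 ≡ 1 (mod 13).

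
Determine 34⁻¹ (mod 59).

59 = 1·34 + 25
34 = 1·25 + 9
25 = 2·9 + 7
9 = 1·7 + 2
7 = 3·2 + 1
2 = 2·1 + 0
Back-substituting gives 34·33 ≡ 1 (mod 59).

33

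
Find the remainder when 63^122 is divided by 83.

29

Square-and-reduce mod 83: 63^1≡63, 63^2≡68, 63^4≡59, 63^8≡78, 63^16≡25, 63^32≡44, 63^64≡27.
122 = 2 + 8 + 16 + 32 + 64, so 63^122 ≡ 68·78·25·44·27 ≡ 29 (mod 83).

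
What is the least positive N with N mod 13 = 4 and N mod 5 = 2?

17

x ≡ 2 (mod 5) gives x ∈ {2, 7, 12, 17}.
The first of these with x mod 13 = 4 is 17.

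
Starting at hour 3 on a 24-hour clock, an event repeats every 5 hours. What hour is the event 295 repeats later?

14

295·5 = 1475.
Dividing 1475 by 24 gives quotient 61 and remainder 11.
(3 + 11) mod 24 = 14.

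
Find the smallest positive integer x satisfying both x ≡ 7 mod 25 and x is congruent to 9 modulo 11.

207

x ≡ 9 (mod 11) gives x ∈ {9, 20, 31, 42, 53, 64, 75, 86, …}.
The first of these with x mod 25 = 7 is 207.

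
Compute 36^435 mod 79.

By repeated squaring mod 79: 36^1≡36, 36^2≡32, 36^4≡76, 36^8≡9, 36^16≡2, 36^32≡4, 36^64≡16, 36^128≡19, 36^256≡45.
Since 435 = 1 + 2 + 16 + 32 + 128 + 256 in binary, 36^435 ≡ 36·32·2·4·19·45 ≡ 62 (mod 79).

62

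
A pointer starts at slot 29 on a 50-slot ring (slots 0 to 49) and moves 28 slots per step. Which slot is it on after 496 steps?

496·28 = 13888.
13888 = 277·50 + 38, so 13888 mod 50 = 38.
(29 + 38) mod 50 = 17.

17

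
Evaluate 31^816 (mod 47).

By repeated squaring mod 47: 31^1≡31, 31^2≡21, 31^4≡18, 31^8≡42, 31^16≡25, 31^32≡14, 31^64≡8, 31^128≡17, 31^256≡7, 31^512≡2.
Since 816 = 16 + 32 + 256 + 512 in binary, 31^816 ≡ 25·14·7·2 ≡ 12 (mod 47).

12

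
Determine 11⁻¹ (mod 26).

19

26 = 2·11 + 4
11 = 2·4 + 3
4 = 1·3 + 1
3 = 3·1 + 0
Back-substituting gives 11·19 ≡ 1 (mod 26).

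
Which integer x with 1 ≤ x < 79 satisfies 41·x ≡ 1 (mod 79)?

41·27 = 1107 = 14·79 + 1, so 41⁻¹ ≡ 27 (mod 79).

27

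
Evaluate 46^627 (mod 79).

By repeated squaring mod 79: 46^1≡46, 46^2≡62, 46^4≡52, 46^8≡18, 46^16≡8, 46^32≡64, 46^64≡67, 46^128≡65, 46^256≡38, 46^512≡22.
Since 627 = 1 + 2 + 16 + 32 + 64 + 512 in binary, 46^627 ≡ 46·62·8·64·67·22 ≡ 8 (mod 79).

8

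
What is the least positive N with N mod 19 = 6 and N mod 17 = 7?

x ≡ 7 (mod 17) gives x ∈ {7, 24, 41, 58, 75, 92, 109, 126, …}.
The first of these with x mod 19 = 6 is 177.

177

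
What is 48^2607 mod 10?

The units digit of 48^n cycles with period 4: 8, 4, 2, 6, …
2607 mod 4 = 3, so the last digit matches 8^3 = 2.

2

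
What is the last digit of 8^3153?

Last digits of 8^n: 8, 4, 2, 6 (period 4).
3153 leaves remainder 1 on division by 4, so 8^3153 ends in 8.

8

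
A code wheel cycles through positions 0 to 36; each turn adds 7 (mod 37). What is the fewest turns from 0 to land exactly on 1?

7·16 = 112 = 3·37 + 1, so 7⁻¹ ≡ 16 (mod 37).

16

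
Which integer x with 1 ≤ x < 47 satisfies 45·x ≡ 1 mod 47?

23

45·23 = 1035 = 22·47 + 1, so 45⁻¹ ≡ 23 (mod 47).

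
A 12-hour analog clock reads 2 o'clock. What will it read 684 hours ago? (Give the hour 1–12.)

684 = 57·12 + 0, so 684 mod 12 = 0.
2 − 0 → 2 on a 12-hour dial.

2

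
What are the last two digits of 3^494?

69

By repeated squaring mod 100: 3^1≡3, 3^2≡9, 3^4≡81, 3^8≡61, 3^16≡21, 3^32≡41, 3^64≡81, 3^128≡61, 3^256≡21.
494 = 2 + 4 + 8 + 32 + 64 + 128 + 256, so 3^494 ≡ 9·81·61·41·81·61·21 ≡ 69 (mod 100).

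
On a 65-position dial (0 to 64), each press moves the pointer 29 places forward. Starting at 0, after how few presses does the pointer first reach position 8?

7

29⁻¹ ≡ 9 (mod 65) because 29·9 = 261 = 4·65 + 1.
Multiplying both sides by 9: x ≡ 9·8 = 72 ≡ 7 (mod 65).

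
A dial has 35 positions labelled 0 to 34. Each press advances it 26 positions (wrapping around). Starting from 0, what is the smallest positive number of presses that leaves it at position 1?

35 = 1·26 + 9
26 = 2·9 + 8
9 = 1·8 + 1
8 = 8·1 + 0
Back-substituting gives 26·31 ≡ 1 (mod 35).

31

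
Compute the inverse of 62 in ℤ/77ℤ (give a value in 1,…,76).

62·41 = 2542 = 33·77 + 1, so 62⁻¹ ≡ 41 (mod 77).

41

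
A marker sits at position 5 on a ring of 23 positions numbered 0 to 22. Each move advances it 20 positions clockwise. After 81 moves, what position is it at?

15

81·20 = 1620.
Dividing 1620 by 23 gives quotient 70 and remainder 10.
(5 + 10) mod 23 = 15.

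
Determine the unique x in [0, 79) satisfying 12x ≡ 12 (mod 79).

1

12⁻¹ ≡ 33 (mod 79) because 12·33 = 396 = 5·79 + 1.
So x ≡ 33·12 = 396 ≡ 1 (mod 79).
Check: 12·1 = 12 = 0·79 + 12.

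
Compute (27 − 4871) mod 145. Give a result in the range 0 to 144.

4871 = 33·145 + 86, so 4871 mod 145 = 86.
(27 − 86) mod 145 = 86.

86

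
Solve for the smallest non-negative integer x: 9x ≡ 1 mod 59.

9⁻¹ ≡ 46 (mod 59) because 9·46 = 414 = 7·59 + 1.
Multiplying both sides by 46: x ≡ 46·1 = 46 ≡ 46 (mod 59).

46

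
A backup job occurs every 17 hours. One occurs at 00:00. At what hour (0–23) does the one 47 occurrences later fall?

47·17 = 799.
799 = 33·24 + 7, so 799 mod 24 = 7.
(0 + 7) mod 24 = 7.

7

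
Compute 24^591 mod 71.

Successive squares of 24 mod 71: 24^1≡24, 24^2≡8, 24^4≡64, 24^8≡49, 24^16≡58, 24^32≡27, 24^64≡19, 24^128≡6, 24^256≡36, 24^512≡18.
Since 591 = 1 + 2 + 4 + 8 + 64 + 512 in binary, 24^591 ≡ 24·8·64·49·19·18 ≡ 10 (mod 71).

10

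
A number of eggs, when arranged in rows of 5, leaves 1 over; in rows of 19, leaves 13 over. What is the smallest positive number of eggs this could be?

51

x ≡ 1 (mod 5) gives x ∈ {1, 6, 11, 16, 21, 26, 31, 36, …}.
The first of these with x mod 19 = 13 is 51.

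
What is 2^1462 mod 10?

4

The units digit of 2^n cycles with period 4: 2, 4, 8, 6, …
1462 leaves remainder 2 on division by 4, so 2^1462 ends in 4.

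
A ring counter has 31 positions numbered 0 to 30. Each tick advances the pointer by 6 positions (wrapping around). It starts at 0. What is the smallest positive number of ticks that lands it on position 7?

The inverse of 6 mod 31 is 26 (since 6·26 = 156 ≡ 1).
Multiplying both sides by 26: x ≡ 26·7 = 182 ≡ 27 (mod 31).
Check: 6·27 = 162 = 5·31 + 7.

27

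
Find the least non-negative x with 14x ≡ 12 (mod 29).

14⁻¹ ≡ 27 (mod 29) because 14·27 = 378 = 13·29 + 1.
Multiplying both sides by 27: x ≡ 27·12 = 324 ≡ 5 (mod 29).
Check: 14·5 = 70 = 2·29 + 12.

5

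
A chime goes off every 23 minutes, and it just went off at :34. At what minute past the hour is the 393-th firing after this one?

13

393·23 = 9039.
Dividing 9039 by 60 gives quotient 150 and remainder 39.
(34 + 39) mod 60 = 13.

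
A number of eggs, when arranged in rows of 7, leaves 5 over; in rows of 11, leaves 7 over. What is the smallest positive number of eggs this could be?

Since 11·2 ≡ 1 (mod 7), take x = 7 + 11·((5−7)·2 mod 7) = 7 + 11·3 = 40.
Check: 40 mod 7 = 5, 40 mod 11 = 7.

40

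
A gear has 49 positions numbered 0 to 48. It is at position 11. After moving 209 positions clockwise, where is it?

209 = 4·49 + 13, so 209 mod 49 = 13.
(11 + 13) mod 49 = 24.

24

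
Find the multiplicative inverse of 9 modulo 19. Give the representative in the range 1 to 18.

19 = 2·9 + 1
9 = 9·1 + 0
Back-substituting gives 9·17 ≡ 1 (mod 19).

17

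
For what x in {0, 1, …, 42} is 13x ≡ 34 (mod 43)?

13⁻¹ ≡ 10 (mod 43) because 13·10 = 130 = 3·43 + 1.
Multiplying both sides by 10: x ≡ 10·34 = 340 ≡ 39 (mod 43).
Check: 13·39 = 507 = 11·43 + 34.

39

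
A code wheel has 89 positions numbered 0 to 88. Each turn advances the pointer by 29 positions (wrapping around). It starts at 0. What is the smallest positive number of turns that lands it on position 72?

70

The inverse of 29 mod 89 is 43 (since 29·43 = 1247 ≡ 1).
Multiplying both sides by 43: x ≡ 43·72 = 3096 ≡ 70 (mod 89).
Check: 29·70 = 2030 = 22·89 + 72.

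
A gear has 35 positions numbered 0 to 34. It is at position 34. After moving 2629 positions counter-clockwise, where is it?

2629 = 75·35 + 4, so 2629 mod 35 = 4.
(34 − 4) mod 35 = 30.

30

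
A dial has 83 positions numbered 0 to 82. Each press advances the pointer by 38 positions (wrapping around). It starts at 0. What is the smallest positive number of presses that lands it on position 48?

10

The inverse of 38 mod 83 is 59 (since 38·59 = 2242 ≡ 1).
Multiplying both sides by 59: x ≡ 59·48 = 2832 ≡ 10 (mod 83).
Check: 38·10 = 380 = 4·83 + 48.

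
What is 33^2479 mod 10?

Powers of 3 mod 10 repeat with period 4: 3, 9, 7, 1.
2479 mod 4 = 3, so the last digit matches 3^3 = 7.

7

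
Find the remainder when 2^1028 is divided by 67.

35

By repeated squaring mod 67: 2^1≡2, 2^2≡4, 2^4≡16, 2^8≡55, 2^16≡10, 2^32≡33, 2^64≡17, 2^128≡21, 2^256≡39, 2^512≡47, 2^1024≡65.
1028 = 4 + 1024, so 2^1028 ≡ 16·65 ≡ 35 (mod 67).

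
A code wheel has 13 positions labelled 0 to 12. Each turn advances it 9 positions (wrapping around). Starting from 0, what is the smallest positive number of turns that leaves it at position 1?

3

9·3 = 27 = 2·13 + 1, so 9⁻¹ ≡ 3 (mod 13).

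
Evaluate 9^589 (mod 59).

Square-and-reduce mod 59: 9^1≡9, 9^2≡22, 9^4≡12, 9^8≡26, 9^16≡27, 9^32≡21, 9^64≡28, 9^128≡17, 9^256≡53, 9^512≡36.
589 = 1 + 4 + 8 + 64 + 512, so 9^589 ≡ 9·12·26·28·36 ≡ 57 (mod 59).

57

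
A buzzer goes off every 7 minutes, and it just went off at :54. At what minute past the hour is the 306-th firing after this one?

306·7 = 2142.
2142 − 35·60 = 42, so 2142 ≡ 42 (mod 60).
(54 + 42) mod 60 = 36.

36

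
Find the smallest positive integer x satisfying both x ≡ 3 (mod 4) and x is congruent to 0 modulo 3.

3

x ≡ 0 (mod 3) gives x ∈ {0, 3}.
The first of these with x mod 4 = 3 is 3.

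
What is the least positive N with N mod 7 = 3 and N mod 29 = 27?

143

x ≡ 3 (mod 7) gives x ∈ {3, 10, 17, 24, 31, 38, 45, 52, …}.
The first of these with x mod 29 = 27 is 143.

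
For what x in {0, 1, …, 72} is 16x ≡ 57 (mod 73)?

72

16⁻¹ ≡ 32 (mod 73) because 16·32 = 512 = 7·73 + 1.
So x ≡ 32·57 = 1824 ≡ 72 (mod 73).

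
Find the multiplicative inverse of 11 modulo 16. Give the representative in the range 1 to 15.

3

11·3 = 33 = 2·16 + 1, so 11⁻¹ ≡ 3 (mod 16).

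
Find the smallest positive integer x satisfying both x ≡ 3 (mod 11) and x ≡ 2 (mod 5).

47

x ≡ 2 (mod 5) gives x ∈ {2, 7, 12, 17, 22, 27, 32, 37, …}.
The first of these with x mod 11 = 3 is 47.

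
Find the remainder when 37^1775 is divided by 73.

55

Square-and-reduce mod 73: 37^1≡37, 37^2≡55, 37^4≡32, 37^8≡2, 37^16≡4, 37^32≡16, 37^64≡37, 37^128≡55, 37^256≡32, 37^512≡2, 37^1024≡4.
1775 = 1 + 2 + 4 + 8 + 32 + 64 + 128 + 512 + 1024, so 37^1775 ≡ 37·55·32·2·16·37·55·2·4 ≡ 55 (mod 73).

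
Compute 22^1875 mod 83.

Successive squares of 22 mod 83: 22^1≡22, 22^2≡69, 22^4≡30, 22^8≡70, 22^16≡3, 22^32≡9, 22^64≡81, 22^128≡4, 22^256≡16, 22^512≡7, 22^1024≡49.
Since 1875 = 1 + 2 + 16 + 64 + 256 + 512 + 1024 in binary, 22^1875 ≡ 22·69·3·81·16·7·49 ≡ 54 (mod 83).

54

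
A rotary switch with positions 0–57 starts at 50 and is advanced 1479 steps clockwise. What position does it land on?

1479 − 25·58 = 29, so 1479 ≡ 29 (mod 58).
(50 + 29) mod 58 = 21.

21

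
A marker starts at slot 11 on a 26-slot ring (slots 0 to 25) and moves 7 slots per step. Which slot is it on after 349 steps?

349·7 = 2443.
2443 = 93·26 + 25, so 2443 mod 26 = 25.
(11 + 25) mod 26 = 10.

10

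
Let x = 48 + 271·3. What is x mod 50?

271·3 = 813.
813 mod 50 = 13 (since 16·50 = 800).
(48 + 13) mod 50 = 11.

11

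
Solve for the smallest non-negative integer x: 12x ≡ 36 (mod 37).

3

12⁻¹ ≡ 34 (mod 37) because 12·34 = 408 = 11·37 + 1.
So x ≡ 34·36 = 1224 ≡ 3 (mod 37).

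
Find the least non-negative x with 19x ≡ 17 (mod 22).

9

The inverse of 19 mod 22 is 7 (since 19·7 = 133 ≡ 1).
Multiplying both sides by 7: x ≡ 7·17 = 119 ≡ 9 (mod 22).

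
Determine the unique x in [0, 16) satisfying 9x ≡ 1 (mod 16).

9

9⁻¹ ≡ 9 (mod 16) because 9·9 = 81 = 5·16 + 1.
So x ≡ 9·1 = 9 ≡ 9 (mod 16).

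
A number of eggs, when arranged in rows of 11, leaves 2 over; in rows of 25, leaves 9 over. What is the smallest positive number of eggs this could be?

x ≡ 2 (mod 11) gives x ∈ {2, 13, 24, 35, 46, 57, 68, 79, …}.
The first of these with x mod 25 = 9 is 134.

134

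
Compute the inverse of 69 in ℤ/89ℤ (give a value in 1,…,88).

89 = 1·69 + 20
69 = 3·20 + 9
20 = 2·9 + 2
9 = 4·2 + 1
2 = 2·1 + 0
Back-substituting gives 69·40 ≡ 1 (mod 89).

40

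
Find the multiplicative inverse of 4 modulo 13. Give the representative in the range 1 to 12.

10

13 = 3·4 + 1
4 = 4·1 + 0
Back-substituting gives 4·10 ≡ 1 (mod 13).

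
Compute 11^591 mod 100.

Square-and-reduce mod 100: 11^1≡11, 11^2≡21, 11^4≡41, 11^8≡81, 11^16≡61, 11^32≡21, 11^64≡41, 11^128≡81, 11^256≡61, 11^512≡21.
Since 591 = 1 + 2 + 4 + 8 + 64 + 512 in binary, 11^591 ≡ 11·21·41·81·41·21 ≡ 11 (mod 100).

11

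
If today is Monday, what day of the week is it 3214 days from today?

3214 − 459·7 = 1, so 3214 ≡ 1 (mod 7).
Monday + 1 day → Tuesday.

Tuesday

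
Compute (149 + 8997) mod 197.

84

8997 mod 197 = 132 (since 45·197 = 8865).
(149 + 132) mod 197 = 84.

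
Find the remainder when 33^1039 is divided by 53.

45

Square-and-reduce mod 53: 33^1≡33, 33^2≡29, 33^4≡46, 33^8≡49, 33^16≡16, 33^32≡44, 33^64≡28, 33^128≡42, 33^256≡15, 33^512≡13, 33^1024≡10.
Since 1039 = 1 + 2 + 4 + 8 + 1024 in binary, 33^1039 ≡ 33·29·46·49·10 ≡ 45 (mod 53).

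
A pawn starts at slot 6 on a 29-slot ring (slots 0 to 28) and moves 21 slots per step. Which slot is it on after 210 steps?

8

210·21 = 4410.
4410 = 152·29 + 2, so 4410 mod 29 = 2.
(6 + 2) mod 29 = 8.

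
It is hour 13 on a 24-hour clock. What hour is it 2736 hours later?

13

Dividing 2736 by 24 gives quotient 114 and remainder 0.
(13 + 0) mod 24 = 13.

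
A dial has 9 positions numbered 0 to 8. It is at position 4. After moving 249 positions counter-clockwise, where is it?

7

249 mod 9 = 6 (since 27·9 = 243).
(4 − 6) mod 9 = 7.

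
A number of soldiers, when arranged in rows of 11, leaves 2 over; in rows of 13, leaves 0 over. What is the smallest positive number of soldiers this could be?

13

Since 13·6 ≡ 1 (mod 11), take x = 0 + 13·((2−0)·6 mod 11) = 0 + 13·1 = 13.
Check: 13 mod 11 = 2, 13 mod 13 = 0.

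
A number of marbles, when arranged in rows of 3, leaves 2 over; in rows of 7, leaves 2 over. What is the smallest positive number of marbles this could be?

2

Since 7·1 ≡ 1 (mod 3), take x = 2 + 7·((2−2)·1 mod 3) = 2 + 7·0 = 2.
Check: 2 mod 3 = 2, 2 mod 7 = 2.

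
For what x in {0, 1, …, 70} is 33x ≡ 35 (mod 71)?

The inverse of 33 mod 71 is 28 (since 33·28 = 924 ≡ 1).
So x ≡ 28·35 = 980 ≡ 57 (mod 71).

57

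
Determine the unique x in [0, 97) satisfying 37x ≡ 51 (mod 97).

The inverse of 37 mod 97 is 21 (since 37·21 = 777 ≡ 1).
So x ≡ 21·51 = 1071 ≡ 4 (mod 97).

4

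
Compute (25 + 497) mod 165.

27

497 − 3·165 = 2, so 497 ≡ 2 (mod 165).
(25 + 2) mod 165 = 27.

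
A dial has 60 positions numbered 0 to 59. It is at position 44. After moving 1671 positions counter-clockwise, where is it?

1671 = 27·60 + 51, so 1671 mod 60 = 51.
(44 − 51) mod 60 = 53.

53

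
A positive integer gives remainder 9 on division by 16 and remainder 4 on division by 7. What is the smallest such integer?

25

Since 7·7 ≡ 1 (mod 16), take x = 4 + 7·((9−4)·7 mod 16) = 4 + 7·3 = 25.
Check: 25 mod 16 = 9, 25 mod 7 = 4.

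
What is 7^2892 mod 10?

1

Powers of 7 mod 10 repeat with period 4: 7, 9, 3, 1.
2892 mod 4 = 0, so the last digit matches 7^4 = 1.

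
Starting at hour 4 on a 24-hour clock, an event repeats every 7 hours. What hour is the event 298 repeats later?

2

298·7 = 2086.
2086 mod 24 = 22 (since 86·24 = 2064).
(4 + 22) mod 24 = 2.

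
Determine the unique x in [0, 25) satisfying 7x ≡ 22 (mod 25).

7⁻¹ ≡ 18 (mod 25) because 7·18 = 126 = 5·25 + 1.
Multiplying both sides by 18: x ≡ 18·22 = 396 ≡ 21 (mod 25).
Check: 7·21 = 147 = 5·25 + 22.

21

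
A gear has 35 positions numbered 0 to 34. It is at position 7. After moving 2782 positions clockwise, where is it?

2782 = 79·35 + 17, so 2782 mod 35 = 17.
(7 + 17) mod 35 = 24.

24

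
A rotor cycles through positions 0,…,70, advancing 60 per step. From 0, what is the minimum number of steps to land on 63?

60⁻¹ ≡ 58 (mod 71) because 60·58 = 3480 = 49·71 + 1.
Multiplying both sides by 58: x ≡ 58·63 = 3654 ≡ 33 (mod 71).

33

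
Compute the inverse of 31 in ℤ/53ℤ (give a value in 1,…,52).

12

53 = 1·31 + 22
31 = 1·22 + 9
22 = 2·9 + 4
9 = 2·4 + 1
4 = 4·1 + 0
Back-substituting gives 31·12 ≡ 1 (mod 53).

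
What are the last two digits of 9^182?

Square-and-reduce mod 100: 9^1≡9, 9^2≡81, 9^4≡61, 9^8≡21, 9^16≡41, 9^32≡81, 9^64≡61, 9^128≡21.
Since 182 = 2 + 4 + 16 + 32 + 128 in binary, 9^182 ≡ 81·61·41·81·21 ≡ 81 (mod 100).

81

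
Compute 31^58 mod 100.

41

Square-and-reduce mod 100: 31^1≡31, 31^2≡61, 31^4≡21, 31^8≡41, 31^16≡81, 31^32≡61.
Since 58 = 2 + 8 + 16 + 32 in binary, 31^58 ≡ 61·41·81·61 ≡ 41 (mod 100).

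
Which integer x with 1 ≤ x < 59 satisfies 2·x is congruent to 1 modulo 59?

30

59 = 29·2 + 1
2 = 2·1 + 0
Back-substituting gives 2·30 ≡ 1 (mod 59).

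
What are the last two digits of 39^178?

81

Square-and-reduce mod 100: 39^1≡39, 39^2≡21, 39^4≡41, 39^8≡81, 39^16≡61, 39^32≡21, 39^64≡41, 39^128≡81.
178 = 2 + 16 + 32 + 128, so 39^178 ≡ 21·61·21·81 ≡ 81 (mod 100).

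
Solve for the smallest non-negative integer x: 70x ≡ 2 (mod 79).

The inverse of 70 mod 79 is 35 (since 70·35 = 2450 ≡ 1).
Multiplying both sides by 35: x ≡ 35·2 = 70 ≡ 70 (mod 79).
Check: 70·70 = 4900 = 62·79 + 2.

70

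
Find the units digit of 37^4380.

1

Powers of 7 mod 10 repeat with period 4: 7, 9, 3, 1.
4380 leaves remainder 0 on division by 4, so 37^4380 ends in 1.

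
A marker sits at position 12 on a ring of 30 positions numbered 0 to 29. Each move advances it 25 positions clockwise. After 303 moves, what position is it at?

303·25 = 7575.
7575 − 252·30 = 15, so 7575 ≡ 15 (mod 30).
(12 + 15) mod 30 = 27.

27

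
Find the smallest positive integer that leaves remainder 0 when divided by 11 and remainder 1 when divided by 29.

x ≡ 0 (mod 11) gives x ∈ {0, 11, 22, 33, 44, 55, 66, 77, …}.
The first of these with x mod 29 = 1 is 88.

88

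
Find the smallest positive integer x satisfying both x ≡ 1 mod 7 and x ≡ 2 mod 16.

x ≡ 1 (mod 7) gives x ∈ {1, 8, 15, 22, 29, 36, 43, 50}.
The first of these with x mod 16 = 2 is 50.

50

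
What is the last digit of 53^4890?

9

Powers of 3 mod 10 repeat with period 4: 3, 9, 7, 1.
4890 mod 4 = 2, so the last digit matches 3^2 = 9.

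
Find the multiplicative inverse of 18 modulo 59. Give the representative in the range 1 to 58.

23

18·23 = 414 = 7·59 + 1, so 18⁻¹ ≡ 23 (mod 59).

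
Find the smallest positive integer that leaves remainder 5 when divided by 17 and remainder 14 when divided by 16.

Since 16·16 ≡ 1 (mod 17), take x = 14 + 16·((5−14)·16 mod 17) = 14 + 16·9 = 158.
Check: 158 mod 17 = 5, 158 mod 16 = 14.

158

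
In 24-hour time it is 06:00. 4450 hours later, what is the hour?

16

4450 mod 24 = 10 (since 185·24 = 4440).
(6 + 10) mod 24 = 16.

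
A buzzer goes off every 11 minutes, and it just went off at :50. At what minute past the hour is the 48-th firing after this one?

38

48·11 = 528.
Dividing 528 by 60 gives quotient 8 and remainder 48.
(50 + 48) mod 60 = 38.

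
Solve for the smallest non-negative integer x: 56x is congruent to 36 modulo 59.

The inverse of 56 mod 59 is 39 (since 56·39 = 2184 ≡ 1).
Multiplying both sides by 39: x ≡ 39·36 = 1404 ≡ 47 (mod 59).

47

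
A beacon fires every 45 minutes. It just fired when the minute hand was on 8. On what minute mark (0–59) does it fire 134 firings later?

134·45 = 6030.
6030 mod 60 = 30 (since 100·60 = 6000).
(8 + 30) mod 60 = 38.

38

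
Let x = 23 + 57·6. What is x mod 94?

57·6 = 342.
342 mod 94 = 60 (since 3·94 = 282).
(23 + 60) mod 94 = 83.

83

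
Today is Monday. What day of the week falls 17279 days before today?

Dividing 17279 by 7 gives quotient 2468 and remainder 3.
Monday − 3 days → Friday.

Friday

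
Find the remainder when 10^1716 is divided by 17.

By repeated squaring mod 17: 10^1≡10, 10^2≡15, 10^4≡4, 10^8≡16, 10^16≡1, 10^32≡1, 10^64≡1, 10^128≡1, 10^256≡1, 10^512≡1, 10^1024≡1.
1716 = 4 + 16 + 32 + 128 + 512 + 1024, so 10^1716 ≡ 4·1·1·1·1·1 ≡ 4 (mod 17).

4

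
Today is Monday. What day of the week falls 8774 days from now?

Thursday

8774 − 1253·7 = 3, so 8774 ≡ 3 (mod 7).
Monday + 3 days → Thursday.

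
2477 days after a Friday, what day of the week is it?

2477 mod 7 = 6 (since 353·7 = 2471).
Friday + 6 days → Thursday.

Thursday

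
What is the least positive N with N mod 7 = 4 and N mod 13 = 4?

4

x ≡ 4 (mod 7) gives x ∈ {4}.
The first of these with x mod 13 = 4 is 4.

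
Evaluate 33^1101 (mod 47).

13

By repeated squaring mod 47: 33^1≡33, 33^2≡8, 33^4≡17, 33^8≡7, 33^16≡2, 33^32≡4, 33^64≡16, 33^128≡21, 33^256≡18, 33^512≡42, 33^1024≡25.
Since 1101 = 1 + 4 + 8 + 64 + 1024 in binary, 33^1101 ≡ 33·17·7·16·25 ≡ 13 (mod 47).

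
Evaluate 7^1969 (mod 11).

8

Square-and-reduce mod 11: 7^1≡7, 7^2≡5, 7^4≡3, 7^8≡9, 7^16≡4, 7^32≡5, 7^64≡3, 7^128≡9, 7^256≡4, 7^512≡5, 7^1024≡3.
Since 1969 = 1 + 16 + 32 + 128 + 256 + 512 + 1024 in binary, 7^1969 ≡ 7·4·5·9·4·5·3 ≡ 8 (mod 11).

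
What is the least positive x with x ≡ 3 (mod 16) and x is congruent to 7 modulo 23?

x ≡ 3 (mod 16) gives x ∈ {3, 19, 35, 51, 67, 83, 99}.
The first of these with x mod 23 = 7 is 99.

99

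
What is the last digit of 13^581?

3

Powers of 3 mod 10 repeat with period 4: 3, 9, 7, 1.
581 leaves remainder 1 on division by 4, so 13^581 ends in 3.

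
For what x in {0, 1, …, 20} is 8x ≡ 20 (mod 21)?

8⁻¹ ≡ 8 (mod 21) because 8·8 = 64 = 3·21 + 1.
Multiplying both sides by 8: x ≡ 8·20 = 160 ≡ 13 (mod 21).
Check: 8·13 = 104 = 4·21 + 20.

13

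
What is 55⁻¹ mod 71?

71 = 1·55 + 16
55 = 3·16 + 7
16 = 2·7 + 2
7 = 3·2 + 1
2 = 2·1 + 0
Back-substituting gives 55·31 ≡ 1 (mod 71).

31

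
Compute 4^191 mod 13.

10

By repeated squaring mod 13: 4^1≡4, 4^2≡3, 4^4≡9, 4^8≡3, 4^16≡9, 4^32≡3, 4^64≡9, 4^128≡3.
191 = 1 + 2 + 4 + 8 + 16 + 32 + 128, so 4^191 ≡ 4·3·9·3·9·3·3 ≡ 10 (mod 13).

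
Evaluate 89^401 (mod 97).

89

Successive squares of 89 mod 97: 89^1≡89, 89^2≡64, 89^4≡22, 89^8≡96, 89^16≡1, 89^32≡1, 89^64≡1, 89^128≡1, 89^256≡1.
401 = 1 + 16 + 128 + 256, so 89^401 ≡ 89·1·1·1 ≡ 89 (mod 97).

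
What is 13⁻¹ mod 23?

23 = 1·13 + 10
13 = 1·10 + 3
10 = 3·3 + 1
3 = 3·1 + 0
Back-substituting gives 13·16 ≡ 1 (mod 23).

16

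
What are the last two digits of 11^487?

71

Successive squares of 11 mod 100: 11^1≡11, 11^2≡21, 11^4≡41, 11^8≡81, 11^16≡61, 11^32≡21, 11^64≡41, 11^128≡81, 11^256≡61.
487 = 1 + 2 + 4 + 32 + 64 + 128 + 256, so 11^487 ≡ 11·21·41·21·41·81·61 ≡ 71 (mod 100).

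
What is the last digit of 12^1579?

8

The units digit of 12^n cycles with period 4: 2, 4, 8, 6, …
1579 mod 4 = 3, so the last digit matches 2^3 = 8.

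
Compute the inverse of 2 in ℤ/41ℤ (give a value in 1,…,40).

2·21 = 42 = 1·41 + 1, so 2⁻¹ ≡ 21 (mod 41).

21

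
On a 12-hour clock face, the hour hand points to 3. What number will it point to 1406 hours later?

1406 − 117·12 = 2, so 1406 ≡ 2 (mod 12).
3 + 2 → 5 on a 12-hour dial.

5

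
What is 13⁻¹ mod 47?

13·29 = 377 = 8·47 + 1, so 13⁻¹ ≡ 29 (mod 47).

29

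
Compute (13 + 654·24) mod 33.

654·24 = 15696.
15696 − 475·33 = 21, so 15696 ≡ 21 (mod 33).
(13 + 21) mod 33 = 1.

1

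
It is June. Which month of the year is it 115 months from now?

115 − 9·12 = 7, so 115 ≡ 7 (mod 12).
June + 7 months → January.

January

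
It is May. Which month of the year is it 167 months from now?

April

167 mod 12 = 11 (since 13·12 = 156).
May + 11 months → April.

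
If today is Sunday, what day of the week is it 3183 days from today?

Friday

3183 mod 7 = 5 (since 454·7 = 3178).
Sunday + 5 days → Friday.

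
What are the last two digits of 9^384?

Square-and-reduce mod 100: 9^1≡9, 9^2≡81, 9^4≡61, 9^8≡21, 9^16≡41, 9^32≡81, 9^64≡61, 9^128≡21, 9^256≡41.
Since 384 = 128 + 256 in binary, 9^384 ≡ 21·41 ≡ 61 (mod 100).

61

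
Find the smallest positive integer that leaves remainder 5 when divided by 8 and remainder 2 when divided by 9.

Since 9·1 ≡ 1 (mod 8), take x = 2 + 9·((5−2)·1 mod 8) = 2 + 9·3 = 29.
Check: 29 mod 8 = 5, 29 mod 9 = 2.

29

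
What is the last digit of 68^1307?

2

Powers of 8 mod 10 repeat with period 4: 8, 4, 2, 6.
1307 mod 4 = 3, so the last digit matches 8^3 = 2.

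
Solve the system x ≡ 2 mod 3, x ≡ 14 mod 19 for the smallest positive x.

x ≡ 2 (mod 3) gives x ∈ {2, 5, 8, 11, 14}.
The first of these with x mod 19 = 14 is 14.

14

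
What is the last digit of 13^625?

3

The units digit of 13^n cycles with period 4: 3, 9, 7, 1, …
625 leaves remainder 1 on division by 4, so 13^625 ends in 3.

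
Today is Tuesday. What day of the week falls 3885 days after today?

Tuesday

3885 − 555·7 = 0, so 3885 ≡ 0 (mod 7).
Tuesday + 0 days → Tuesday.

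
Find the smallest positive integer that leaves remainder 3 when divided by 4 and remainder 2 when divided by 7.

Since 7·3 ≡ 1 (mod 4), take x = 2 + 7·((3−2)·3 mod 4) = 2 + 7·3 = 23.
Check: 23 mod 4 = 3, 23 mod 7 = 2.

23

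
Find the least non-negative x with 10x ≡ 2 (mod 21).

17

The inverse of 10 mod 21 is 19 (since 10·19 = 190 ≡ 1).
So x ≡ 19·2 = 38 ≡ 17 (mod 21).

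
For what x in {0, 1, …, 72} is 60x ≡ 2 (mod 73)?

56

60⁻¹ ≡ 28 (mod 73) because 60·28 = 1680 = 23·73 + 1.
So x ≡ 28·2 = 56 ≡ 56 (mod 73).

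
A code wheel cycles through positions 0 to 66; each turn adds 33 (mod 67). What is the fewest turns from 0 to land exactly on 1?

33·65 = 2145 = 32·67 + 1, so 33⁻¹ ≡ 65 (mod 67).

65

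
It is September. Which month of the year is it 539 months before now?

October

Dividing 539 by 12 gives quotient 44 and remainder 11.
September − 11 months → October.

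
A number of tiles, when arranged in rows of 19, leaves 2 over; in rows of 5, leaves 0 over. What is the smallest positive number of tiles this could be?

x ≡ 0 (mod 5) gives x ∈ {0, 5, 10, 15, 20, 25, 30, 35, …}.
The first of these with x mod 19 = 2 is 40.

40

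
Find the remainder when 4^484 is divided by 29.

25

Square-and-reduce mod 29: 4^1≡4, 4^2≡16, 4^4≡24, 4^8≡25, 4^16≡16, 4^32≡24, 4^64≡25, 4^128≡16, 4^256≡24.
484 = 4 + 32 + 64 + 128 + 256, so 4^484 ≡ 24·24·25·16·24 ≡ 25 (mod 29).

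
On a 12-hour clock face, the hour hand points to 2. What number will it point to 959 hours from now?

1

Dividing 959 by 12 gives quotient 79 and remainder 11.
2 + 11 → 1 on a 12-hour dial.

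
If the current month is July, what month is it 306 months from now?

January

306 − 25·12 = 6, so 306 ≡ 6 (mod 12).
July + 6 months → January.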